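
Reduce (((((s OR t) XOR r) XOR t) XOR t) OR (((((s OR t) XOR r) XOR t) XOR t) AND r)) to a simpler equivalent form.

By absorption (E OR (E AND v) = E) then XOR self-cancellation ((E XOR v) XOR v = E):
= ((s OR t) XOR r)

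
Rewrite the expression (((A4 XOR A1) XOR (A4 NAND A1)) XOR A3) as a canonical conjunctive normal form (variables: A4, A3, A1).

(A4 OR A3 OR NOT A1) AND (A4 OR NOT A3 OR A1) AND (NOT A4 OR A3 OR A1) AND (NOT A4 OR A3 OR NOT A1)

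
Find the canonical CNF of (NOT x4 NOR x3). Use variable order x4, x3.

(x4 OR x3) AND (x4 OR NOT x3) AND (NOT x4 OR NOT x3)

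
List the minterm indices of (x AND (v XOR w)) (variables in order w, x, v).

Σm(3, 6) = (NOT w AND x AND v) OR (w AND x AND NOT v)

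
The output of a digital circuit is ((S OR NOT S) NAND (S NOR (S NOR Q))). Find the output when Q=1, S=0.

Substituting: ((0 OR NOT 0) NAND (0 NOR (0 NOR 1)))
= 0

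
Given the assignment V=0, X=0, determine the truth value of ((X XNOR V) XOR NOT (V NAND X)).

Substituting: ((0 XNOR 0) XOR NOT (0 NAND 0))
= 1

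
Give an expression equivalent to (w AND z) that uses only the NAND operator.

((w NAND z) NAND (w NAND z))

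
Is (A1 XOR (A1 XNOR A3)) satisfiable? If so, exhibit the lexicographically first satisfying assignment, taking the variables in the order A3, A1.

A3=0, A1=0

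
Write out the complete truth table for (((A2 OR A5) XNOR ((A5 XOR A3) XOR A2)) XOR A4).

A3 | A4 | A2 | A5 | Output
--------------------------
0 | 0 | 0 | 0 | 1
0 | 0 | 0 | 1 | 1
0 | 0 | 1 | 0 | 1
0 | 0 | 1 | 1 | 0
0 | 1 | 0 | 0 | 0
0 | 1 | 0 | 1 | 0
0 | 1 | 1 | 0 | 0
0 | 1 | 1 | 1 | 1
1 | 0 | 0 | 0 | 0
1 | 0 | 0 | 1 | 0
1 | 0 | 1 | 0 | 0
1 | 0 | 1 | 1 | 1
1 | 1 | 0 | 0 | 1
1 | 1 | 0 | 1 | 1
1 | 1 | 1 | 0 | 1
1 | 1 | 1 | 1 | 0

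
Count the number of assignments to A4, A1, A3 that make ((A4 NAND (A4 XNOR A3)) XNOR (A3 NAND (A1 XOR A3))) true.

Satisfying assignments: (0,0,0), (0,1,0), (0,1,1), (1,0,0), (1,0,1), (1,1,0)
Count: 6 out of 8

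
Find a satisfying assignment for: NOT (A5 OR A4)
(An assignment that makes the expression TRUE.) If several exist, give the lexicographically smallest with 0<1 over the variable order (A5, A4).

A5=0, A4=0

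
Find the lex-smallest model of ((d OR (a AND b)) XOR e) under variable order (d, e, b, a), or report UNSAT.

d=0, e=0, b=1, a=1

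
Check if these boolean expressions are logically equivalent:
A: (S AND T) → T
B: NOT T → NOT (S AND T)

Yes, Contrapositive is always equivalent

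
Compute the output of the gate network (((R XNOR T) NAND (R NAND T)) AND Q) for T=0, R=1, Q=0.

Substituting: (((1 XNOR 0) NAND (1 NAND 0)) AND 0)
= 0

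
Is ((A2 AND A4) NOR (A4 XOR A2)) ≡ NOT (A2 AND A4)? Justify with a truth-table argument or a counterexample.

No. Counterexample: with A2=0, A4=1, Expression 1 = 0 but Expression 2 = 1.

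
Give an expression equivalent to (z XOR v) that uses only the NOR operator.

((((z NOR v) NOR (z NOR v)) NOR ((z NOR v) NOR (z NOR v))) NOR ((((z NOR z) NOR (v NOR v)) NOR ((z NOR z) NOR (v NOR v))) NOR (((z NOR z) NOR (v NOR v)) NOR ((z NOR z) NOR (v NOR v)))))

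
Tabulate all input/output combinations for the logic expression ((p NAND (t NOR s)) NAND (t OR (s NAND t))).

p | t | s | Output
------------------
0 | 0 | 0 | 0
0 | 0 | 1 | 0
0 | 1 | 0 | 0
0 | 1 | 1 | 0
1 | 0 | 0 | 1
1 | 0 | 1 | 0
1 | 1 | 0 | 0
1 | 1 | 1 | 0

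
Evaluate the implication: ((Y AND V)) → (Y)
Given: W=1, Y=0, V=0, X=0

Antecedent ((Y AND V)) = 0; consequent (Y) = 0.
0 → 0 = 1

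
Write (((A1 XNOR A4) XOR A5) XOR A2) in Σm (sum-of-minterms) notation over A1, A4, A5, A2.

Σm(0, 3, 5, 6, 9, 10, 12, 15) = (NOT A1 AND NOT A4 AND NOT A5 AND NOT A2) OR (NOT A1 AND NOT A4 AND A5 AND A2) OR (NOT A1 AND A4 AND NOT A5 AND A2) OR (NOT A1 AND A4 AND A5 AND NOT A2) OR (A1 AND NOT A4 AND NOT A5 AND A2) OR (A1 AND NOT A4 AND A5 AND NOT A2) OR (A1 AND A4 AND NOT A5 AND NOT A2) OR (A1 AND A4 AND A5 AND A2)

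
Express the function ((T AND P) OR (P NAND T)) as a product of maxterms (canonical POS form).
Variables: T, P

ΠM() = TRUE (no maxterms)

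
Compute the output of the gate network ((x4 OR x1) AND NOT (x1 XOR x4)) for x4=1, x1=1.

Substituting: ((1 OR 1) AND NOT (1 XOR 1))
= 1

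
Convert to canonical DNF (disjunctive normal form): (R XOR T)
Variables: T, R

(NOT T AND R) OR (T AND NOT R)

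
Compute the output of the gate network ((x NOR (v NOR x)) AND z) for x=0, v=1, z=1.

Substituting: ((0 NOR (1 NOR 0)) AND 1)
= 1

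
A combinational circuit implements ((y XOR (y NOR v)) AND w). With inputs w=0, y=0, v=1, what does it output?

Substituting: ((0 XOR (0 NOR 1)) AND 0)
= 0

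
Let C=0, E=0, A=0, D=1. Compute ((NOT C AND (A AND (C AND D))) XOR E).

Substituting: ((NOT 0 AND (0 AND (0 AND 1))) XOR 0)
= 0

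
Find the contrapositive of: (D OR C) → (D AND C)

Contrapositive: NOT (D AND C) → NOT (D OR C)
Note: A statement and its contrapositive are logically equivalent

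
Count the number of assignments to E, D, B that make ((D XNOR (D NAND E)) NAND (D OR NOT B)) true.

Satisfying assignments: (0,0,0), (0,0,1), (1,0,0), (1,0,1), (1,1,0), (1,1,1)
Count: 6 out of 8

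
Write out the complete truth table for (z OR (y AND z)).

y | z | Output
--------------
0 | 0 | 0
0 | 1 | 1
1 | 0 | 0
1 | 1 | 1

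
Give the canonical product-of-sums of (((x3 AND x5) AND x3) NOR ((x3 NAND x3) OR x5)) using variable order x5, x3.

ΠM(0, 2, 3) = (x5 OR x3) AND (NOT x5 OR x3) AND (NOT x5 OR NOT x3)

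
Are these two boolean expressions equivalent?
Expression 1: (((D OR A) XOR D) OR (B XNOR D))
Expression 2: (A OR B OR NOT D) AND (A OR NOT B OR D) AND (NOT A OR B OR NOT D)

Yes, they are equivalent — the two output columns agree on all 8 assignments:
A | B | D | Expression 1 | Expression 2
---------------------------------------
0 | 0 | 0 | 1 | 1
0 | 0 | 1 | 0 | 0
0 | 1 | 0 | 0 | 0
0 | 1 | 1 | 1 | 1
1 | 0 | 0 | 1 | 1
1 | 0 | 1 | 0 | 0
1 | 1 | 0 | 1 | 1
1 | 1 | 1 | 1 | 1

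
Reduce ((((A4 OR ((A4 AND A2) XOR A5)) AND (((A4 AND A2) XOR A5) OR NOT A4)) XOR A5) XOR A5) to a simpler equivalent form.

By XOR self-cancellation ((E XOR v) XOR v = E) then distribution ((E OR v) AND (E OR NOT v) = E):
= ((A4 AND A2) XOR A5)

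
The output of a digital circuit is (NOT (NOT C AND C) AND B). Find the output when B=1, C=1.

Substituting: (NOT (NOT 1 AND 1) AND 1)
= 1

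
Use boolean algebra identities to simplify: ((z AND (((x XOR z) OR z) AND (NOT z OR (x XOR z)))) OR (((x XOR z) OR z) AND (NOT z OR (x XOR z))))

By absorption (E OR (E AND v) = E) then distribution ((E OR v) AND (E OR NOT v) = E):
= (x XOR z)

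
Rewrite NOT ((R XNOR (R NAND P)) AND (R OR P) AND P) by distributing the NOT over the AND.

NOT (R XNOR (R NAND P)) OR NOT (R OR P) OR NOT P
De Morgan's: NOT(AND of terms) = OR of negations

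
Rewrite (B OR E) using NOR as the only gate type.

((B NOR E) NOR (B NOR E))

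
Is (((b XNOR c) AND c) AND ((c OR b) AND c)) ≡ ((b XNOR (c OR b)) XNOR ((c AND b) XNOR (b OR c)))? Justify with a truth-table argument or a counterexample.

No. Counterexample: with b=0, c=0, Expression 1 = 0 but Expression 2 = 1.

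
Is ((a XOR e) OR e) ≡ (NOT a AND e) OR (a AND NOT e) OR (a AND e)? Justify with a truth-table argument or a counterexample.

Yes, they are equivalent — the two output columns agree on all 4 assignments:
a | e | Expression 1 | Expression 2
-----------------------------------
0 | 0 | 0 | 0
0 | 1 | 1 | 1
1 | 0 | 1 | 1
1 | 1 | 1 | 1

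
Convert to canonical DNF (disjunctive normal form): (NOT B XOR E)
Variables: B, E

(NOT B AND NOT E) OR (B AND E)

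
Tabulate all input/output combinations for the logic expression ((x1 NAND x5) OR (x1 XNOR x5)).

x5 | x1 | Output
----------------
0 | 0 | 1
0 | 1 | 1
1 | 0 | 1
1 | 1 | 1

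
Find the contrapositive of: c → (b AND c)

Contrapositive: NOT (b AND c) → NOT c
Note: A statement and its contrapositive are logically equivalent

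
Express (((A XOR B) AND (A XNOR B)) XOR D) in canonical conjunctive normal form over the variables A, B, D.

(A OR B OR D) AND (A OR NOT B OR D) AND (NOT A OR B OR D) AND (NOT A OR NOT B OR D)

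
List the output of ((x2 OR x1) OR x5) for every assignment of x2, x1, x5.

x2 | x1 | x5 | Output
---------------------
0 | 0 | 0 | 0
0 | 0 | 1 | 1
0 | 1 | 0 | 1
0 | 1 | 1 | 1
1 | 0 | 0 | 1
1 | 0 | 1 | 1
1 | 1 | 0 | 1
1 | 1 | 1 | 1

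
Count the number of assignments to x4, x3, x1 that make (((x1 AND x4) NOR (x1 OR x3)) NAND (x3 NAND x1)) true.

Satisfying assignments: (0,0,1), (0,1,0), (0,1,1), (1,0,1), (1,1,0), (1,1,1)
Count: 6 out of 8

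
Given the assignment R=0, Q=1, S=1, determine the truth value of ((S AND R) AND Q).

Substituting: ((1 AND 0) AND 1)
= 0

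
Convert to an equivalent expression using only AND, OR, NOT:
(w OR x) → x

NOT (w OR x) OR x
(Implication elimination: A → B = NOT A OR B)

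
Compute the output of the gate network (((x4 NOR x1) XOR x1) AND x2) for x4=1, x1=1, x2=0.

Substituting: (((1 NOR 1) XOR 1) AND 0)
= 0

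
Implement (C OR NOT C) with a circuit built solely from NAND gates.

((C NAND C) NAND ((C NAND C) NAND (C NAND C)))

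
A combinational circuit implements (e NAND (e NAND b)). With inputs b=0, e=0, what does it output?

Substituting: (0 NAND (0 NAND 0))
= 1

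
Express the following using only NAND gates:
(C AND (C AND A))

((C NAND ((C NAND A) NAND (C NAND A))) NAND (C NAND ((C NAND A) NAND (C NAND A))))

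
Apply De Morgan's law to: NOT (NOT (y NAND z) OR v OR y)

(y NAND z) AND NOT v AND NOT y
De Morgan's: NOT(OR of terms) = AND of negations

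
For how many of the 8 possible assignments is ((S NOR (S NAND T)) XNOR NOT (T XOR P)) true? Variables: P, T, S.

Satisfying assignments: (0,1,0), (0,1,1), (1,0,0), (1,0,1)
Count: 4 out of 8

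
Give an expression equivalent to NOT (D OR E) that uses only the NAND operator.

(((D NAND D) NAND (E NAND E)) NAND ((D NAND D) NAND (E NAND E)))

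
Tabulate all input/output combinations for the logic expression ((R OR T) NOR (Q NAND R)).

T | R | Q | Output
------------------
0 | 0 | 0 | 0
0 | 0 | 1 | 0
0 | 1 | 0 | 0
0 | 1 | 1 | 0
1 | 0 | 0 | 0
1 | 0 | 1 | 0
1 | 1 | 0 | 0
1 | 1 | 1 | 0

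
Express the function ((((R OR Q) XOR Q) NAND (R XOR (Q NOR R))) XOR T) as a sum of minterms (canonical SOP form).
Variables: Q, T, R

Σm(0, 3, 4, 5) = (NOT Q AND NOT T AND NOT R) OR (NOT Q AND T AND R) OR (Q AND NOT T AND NOT R) OR (Q AND NOT T AND R)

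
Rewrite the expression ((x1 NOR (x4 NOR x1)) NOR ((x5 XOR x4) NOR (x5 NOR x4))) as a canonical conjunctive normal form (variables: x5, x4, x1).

(x5 OR NOT x4 OR x1) AND (NOT x5 OR NOT x4 OR x1) AND (NOT x5 OR NOT x4 OR NOT x1)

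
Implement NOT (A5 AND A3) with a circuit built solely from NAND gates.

(((A5 NAND A3) NAND (A5 NAND A3)) NAND ((A5 NAND A3) NAND (A5 NAND A3)))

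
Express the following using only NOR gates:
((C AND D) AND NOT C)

((((C NOR C) NOR (D NOR D)) NOR ((C NOR C) NOR (D NOR D))) NOR ((C NOR C) NOR (C NOR C)))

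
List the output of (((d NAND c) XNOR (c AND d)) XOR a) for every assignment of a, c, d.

a | c | d | Output
------------------
0 | 0 | 0 | 0
0 | 0 | 1 | 0
0 | 1 | 0 | 0
0 | 1 | 1 | 0
1 | 0 | 0 | 1
1 | 0 | 1 | 1
1 | 1 | 0 | 1
1 | 1 | 1 | 1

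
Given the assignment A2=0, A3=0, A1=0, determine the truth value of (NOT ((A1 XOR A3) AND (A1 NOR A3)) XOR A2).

Substituting: (NOT ((0 XOR 0) AND (0 NOR 0)) XOR 0)
= 1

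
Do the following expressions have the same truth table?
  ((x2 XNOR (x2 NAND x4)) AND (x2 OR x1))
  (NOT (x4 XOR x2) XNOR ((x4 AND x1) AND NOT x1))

No. Counterexample: with x4=1, x1=0, x2=0, Expression 1 = 0 but Expression 2 = 1.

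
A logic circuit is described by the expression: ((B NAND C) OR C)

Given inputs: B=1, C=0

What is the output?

Substituting: ((1 NAND 0) OR 0)
= 1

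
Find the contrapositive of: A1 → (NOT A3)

Contrapositive: A3 → NOT A1
Note: A statement and its contrapositive are logically equivalent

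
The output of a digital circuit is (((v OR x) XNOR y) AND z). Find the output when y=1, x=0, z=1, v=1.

Substituting: (((1 OR 0) XNOR 1) AND 1)
= 1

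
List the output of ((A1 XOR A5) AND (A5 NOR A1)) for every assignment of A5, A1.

A5 | A1 | Output
----------------
0 | 0 | 0
0 | 1 | 0
1 | 0 | 0
1 | 1 | 0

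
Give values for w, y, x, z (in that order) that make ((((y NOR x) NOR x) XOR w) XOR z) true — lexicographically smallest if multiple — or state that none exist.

w=0, y=0, x=0, z=1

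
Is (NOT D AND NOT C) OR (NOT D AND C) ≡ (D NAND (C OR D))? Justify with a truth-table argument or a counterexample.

Yes, they are equivalent — the two output columns agree on all 4 assignments:
D | C | Expression 1 | Expression 2
-----------------------------------
0 | 0 | 1 | 1
0 | 1 | 1 | 1
1 | 0 | 0 | 0
1 | 1 | 0 | 0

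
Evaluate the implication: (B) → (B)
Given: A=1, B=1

Antecedent (B) = 1; consequent (B) = 1.
1 → 1 = 1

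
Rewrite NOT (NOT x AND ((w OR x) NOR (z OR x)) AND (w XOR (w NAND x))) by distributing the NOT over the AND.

x OR NOT ((w OR x) NOR (z OR x)) OR NOT (w XOR (w NAND x))
De Morgan's: NOT(AND of terms) = OR of negations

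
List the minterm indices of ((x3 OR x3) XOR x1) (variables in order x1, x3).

Σm(1, 2) = (NOT x1 AND x3) OR (x1 AND NOT x3)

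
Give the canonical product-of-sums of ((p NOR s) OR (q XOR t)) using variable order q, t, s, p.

ΠM(1, 2, 3, 13, 14, 15) = (q OR t OR s OR NOT p) AND (q OR t OR NOT s OR p) AND (q OR t OR NOT s OR NOT p) AND (NOT q OR NOT t OR s OR NOT p) AND (NOT q OR NOT t OR NOT s OR p) AND (NOT q OR NOT t OR NOT s OR NOT p)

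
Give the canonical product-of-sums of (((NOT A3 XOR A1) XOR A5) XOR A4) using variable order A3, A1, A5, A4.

ΠM(1, 2, 4, 7, 8, 11, 13, 14) = (A3 OR A1 OR A5 OR NOT A4) AND (A3 OR A1 OR NOT A5 OR A4) AND (A3 OR NOT A1 OR A5 OR A4) AND (A3 OR NOT A1 OR NOT A5 OR NOT A4) AND (NOT A3 OR A1 OR A5 OR A4) AND (NOT A3 OR A1 OR NOT A5 OR NOT A4) AND (NOT A3 OR NOT A1 OR A5 OR NOT A4) AND (NOT A3 OR NOT A1 OR NOT A5 OR A4)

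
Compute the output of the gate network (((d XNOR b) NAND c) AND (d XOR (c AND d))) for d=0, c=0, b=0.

Substituting: (((0 XNOR 0) NAND 0) AND (0 XOR (0 AND 0)))
= 0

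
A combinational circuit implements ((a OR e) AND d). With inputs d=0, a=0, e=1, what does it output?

Substituting: ((0 OR 1) AND 0)
= 0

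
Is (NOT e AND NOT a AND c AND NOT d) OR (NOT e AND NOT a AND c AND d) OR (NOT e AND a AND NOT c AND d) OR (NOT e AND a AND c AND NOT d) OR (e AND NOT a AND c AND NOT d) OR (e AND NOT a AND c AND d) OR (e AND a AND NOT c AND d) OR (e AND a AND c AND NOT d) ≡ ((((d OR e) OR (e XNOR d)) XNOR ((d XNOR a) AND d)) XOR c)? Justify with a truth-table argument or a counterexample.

Yes, they are equivalent — the two output columns agree on all 16 assignments:
e | a | c | d | Expression 1 | Expression 2
-------------------------------------------
0 | 0 | 0 | 0 | 0 | 0
0 | 0 | 0 | 1 | 0 | 0
0 | 0 | 1 | 0 | 1 | 1
0 | 0 | 1 | 1 | 1 | 1
0 | 1 | 0 | 0 | 0 | 0
0 | 1 | 0 | 1 | 1 | 1
0 | 1 | 1 | 0 | 1 | 1
0 | 1 | 1 | 1 | 0 | 0
1 | 0 | 0 | 0 | 0 | 0
1 | 0 | 0 | 1 | 0 | 0
1 | 0 | 1 | 0 | 1 | 1
1 | 0 | 1 | 1 | 1 | 1
1 | 1 | 0 | 0 | 0 | 0
1 | 1 | 0 | 1 | 1 | 1
1 | 1 | 1 | 0 | 1 | 1
1 | 1 | 1 | 1 | 0 | 0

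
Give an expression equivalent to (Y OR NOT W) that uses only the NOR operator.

((Y NOR (W NOR W)) NOR (Y NOR (W NOR W)))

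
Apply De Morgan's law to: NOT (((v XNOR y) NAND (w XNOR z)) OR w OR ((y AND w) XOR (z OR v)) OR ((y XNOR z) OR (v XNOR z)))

NOT ((v XNOR y) NAND (w XNOR z)) AND NOT w AND NOT ((y AND w) XOR (z OR v)) AND NOT ((y XNOR z) OR (v XNOR z))
De Morgan's: NOT(OR of terms) = AND of negations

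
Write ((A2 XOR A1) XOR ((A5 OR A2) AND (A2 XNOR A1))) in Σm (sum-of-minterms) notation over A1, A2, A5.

Σm(1, 2, 3, 4, 5, 6, 7) = (NOT A1 AND NOT A2 AND A5) OR (NOT A1 AND A2 AND NOT A5) OR (NOT A1 AND A2 AND A5) OR (A1 AND NOT A2 AND NOT A5) OR (A1 AND NOT A2 AND A5) OR (A1 AND A2 AND NOT A5) OR (A1 AND A2 AND A5)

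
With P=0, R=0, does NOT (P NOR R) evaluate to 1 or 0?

Substituting: NOT (0 NOR 0)
= 0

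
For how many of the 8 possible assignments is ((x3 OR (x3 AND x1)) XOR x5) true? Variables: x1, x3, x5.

Satisfying assignments: (0,0,1), (0,1,0), (1,0,1), (1,1,0)
Count: 4 out of 8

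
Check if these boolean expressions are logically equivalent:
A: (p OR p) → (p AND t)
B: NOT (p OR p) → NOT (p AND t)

No, Inverse is not equivalent to original (counterexample: t=0, p=1)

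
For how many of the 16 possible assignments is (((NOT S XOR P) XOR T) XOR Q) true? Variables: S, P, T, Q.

Satisfying assignments: (0,0,0,0), (0,0,1,1), (0,1,0,1), (0,1,1,0), (1,0,0,1), (1,0,1,0), (1,1,0,0), (1,1,1,1)
Count: 8 out of 16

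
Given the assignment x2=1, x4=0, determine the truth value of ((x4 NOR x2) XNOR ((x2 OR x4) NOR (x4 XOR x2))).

Substituting: ((0 NOR 1) XNOR ((1 OR 0) NOR (0 XOR 1)))
= 1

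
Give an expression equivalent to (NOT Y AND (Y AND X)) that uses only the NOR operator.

(((Y NOR Y) NOR (Y NOR Y)) NOR (((Y NOR Y) NOR (X NOR X)) NOR ((Y NOR Y) NOR (X NOR X))))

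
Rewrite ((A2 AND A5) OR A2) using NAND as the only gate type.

((((A2 NAND A5) NAND (A2 NAND A5)) NAND ((A2 NAND A5) NAND (A2 NAND A5))) NAND (A2 NAND A2))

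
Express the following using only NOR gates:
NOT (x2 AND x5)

(((x2 NOR x2) NOR (x5 NOR x5)) NOR ((x2 NOR x2) NOR (x5 NOR x5)))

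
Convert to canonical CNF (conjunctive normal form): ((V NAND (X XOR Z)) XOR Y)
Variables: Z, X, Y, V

(Z OR X OR NOT Y OR V) AND (Z OR X OR NOT Y OR NOT V) AND (Z OR NOT X OR Y OR NOT V) AND (Z OR NOT X OR NOT Y OR V) AND (NOT Z OR X OR Y OR NOT V) AND (NOT Z OR X OR NOT Y OR V) AND (NOT Z OR NOT X OR NOT Y OR V) AND (NOT Z OR NOT X OR NOT Y OR NOT V)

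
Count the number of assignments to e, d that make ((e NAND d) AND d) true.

Satisfying assignments: (0,1)
Count: 1 out of 4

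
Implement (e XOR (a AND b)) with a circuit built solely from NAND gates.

((e NAND (e NAND ((a NAND b) NAND (a NAND b)))) NAND (((a NAND b) NAND (a NAND b)) NAND (e NAND ((a NAND b) NAND (a NAND b)))))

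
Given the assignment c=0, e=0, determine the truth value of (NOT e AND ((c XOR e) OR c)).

Substituting: (NOT 0 AND ((0 XOR 0) OR 0))
= 0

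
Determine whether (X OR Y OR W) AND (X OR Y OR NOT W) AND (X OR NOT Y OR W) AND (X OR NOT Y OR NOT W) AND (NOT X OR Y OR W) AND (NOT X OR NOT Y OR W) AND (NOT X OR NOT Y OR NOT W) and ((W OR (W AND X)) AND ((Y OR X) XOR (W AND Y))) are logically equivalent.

Yes, they are equivalent — the two output columns agree on all 8 assignments:
X | Y | W | Expression 1 | Expression 2
---------------------------------------
0 | 0 | 0 | 0 | 0
0 | 0 | 1 | 0 | 0
0 | 1 | 0 | 0 | 0
0 | 1 | 1 | 0 | 0
1 | 0 | 0 | 0 | 0
1 | 0 | 1 | 1 | 1
1 | 1 | 0 | 0 | 0
1 | 1 | 1 | 0 | 0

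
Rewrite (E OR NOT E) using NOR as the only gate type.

((E NOR (E NOR E)) NOR (E NOR (E NOR E)))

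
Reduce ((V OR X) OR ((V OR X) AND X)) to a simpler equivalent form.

By absorption (E OR (E AND v) = E):
= (V OR X)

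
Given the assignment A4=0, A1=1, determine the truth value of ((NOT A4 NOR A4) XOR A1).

Substituting: ((NOT 0 NOR 0) XOR 1)
= 1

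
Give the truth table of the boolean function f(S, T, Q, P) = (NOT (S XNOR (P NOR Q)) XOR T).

S | T | Q | P | Output
----------------------
0 | 0 | 0 | 0 | 1
0 | 0 | 0 | 1 | 0
0 | 0 | 1 | 0 | 0
0 | 0 | 1 | 1 | 0
0 | 1 | 0 | 0 | 0
0 | 1 | 0 | 1 | 1
0 | 1 | 1 | 0 | 1
0 | 1 | 1 | 1 | 1
1 | 0 | 0 | 0 | 0
1 | 0 | 0 | 1 | 1
1 | 0 | 1 | 0 | 1
1 | 0 | 1 | 1 | 1
1 | 1 | 0 | 0 | 1
1 | 1 | 0 | 1 | 0
1 | 1 | 1 | 0 | 0
1 | 1 | 1 | 1 | 0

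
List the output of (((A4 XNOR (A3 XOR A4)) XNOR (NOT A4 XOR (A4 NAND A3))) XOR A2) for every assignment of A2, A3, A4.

A2 | A3 | A4 | Output
---------------------
0 | 0 | 0 | 0
0 | 0 | 1 | 1
0 | 1 | 0 | 1
0 | 1 | 1 | 1
1 | 0 | 0 | 1
1 | 0 | 1 | 0
1 | 1 | 0 | 0
1 | 1 | 1 | 0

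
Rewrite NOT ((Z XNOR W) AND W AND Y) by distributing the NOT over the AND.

NOT (Z XNOR W) OR NOT W OR NOT Y
De Morgan's: NOT(AND of terms) = OR of negations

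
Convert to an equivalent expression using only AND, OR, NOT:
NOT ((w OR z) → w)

(w OR z) AND NOT w
(Negated implication: NOT(A → B) = A AND NOT B)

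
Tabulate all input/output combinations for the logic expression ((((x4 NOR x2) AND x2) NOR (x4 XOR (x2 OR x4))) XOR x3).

x2 | x3 | x4 | Output
---------------------
0 | 0 | 0 | 1
0 | 0 | 1 | 1
0 | 1 | 0 | 0
0 | 1 | 1 | 0
1 | 0 | 0 | 0
1 | 0 | 1 | 1
1 | 1 | 0 | 1
1 | 1 | 1 | 0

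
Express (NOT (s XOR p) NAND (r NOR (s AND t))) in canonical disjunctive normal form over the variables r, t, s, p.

(NOT r AND NOT t AND NOT s AND p) OR (NOT r AND NOT t AND s AND NOT p) OR (NOT r AND t AND NOT s AND p) OR (NOT r AND t AND s AND NOT p) OR (NOT r AND t AND s AND p) OR (r AND NOT t AND NOT s AND NOT p) OR (r AND NOT t AND NOT s AND p) OR (r AND NOT t AND s AND NOT p) OR (r AND NOT t AND s AND p) OR (r AND t AND NOT s AND NOT p) OR (r AND t AND NOT s AND p) OR (r AND t AND s AND NOT p) OR (r AND t AND s AND p)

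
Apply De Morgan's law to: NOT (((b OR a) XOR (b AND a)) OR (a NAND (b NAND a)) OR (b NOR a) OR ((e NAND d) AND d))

NOT ((b OR a) XOR (b AND a)) AND NOT (a NAND (b NAND a)) AND NOT (b NOR a) AND NOT ((e NAND d) AND d)
De Morgan's: NOT(OR of terms) = AND of negations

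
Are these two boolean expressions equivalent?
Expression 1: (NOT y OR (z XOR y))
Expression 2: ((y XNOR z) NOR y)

No. Counterexample: with y=0, z=0, Expression 1 = 1 but Expression 2 = 0.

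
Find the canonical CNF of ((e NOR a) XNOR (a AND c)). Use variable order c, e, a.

(c OR e OR a) AND (NOT c OR e OR a) AND (NOT c OR e OR NOT a) AND (NOT c OR NOT e OR NOT a)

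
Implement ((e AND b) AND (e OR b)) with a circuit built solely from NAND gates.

((((e NAND b) NAND (e NAND b)) NAND ((e NAND e) NAND (b NAND b))) NAND (((e NAND b) NAND (e NAND b)) NAND ((e NAND e) NAND (b NAND b))))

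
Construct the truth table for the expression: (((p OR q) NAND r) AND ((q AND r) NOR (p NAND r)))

r | q | p | Output
------------------
0 | 0 | 0 | 0
0 | 0 | 1 | 0
0 | 1 | 0 | 0
0 | 1 | 1 | 0
1 | 0 | 0 | 0
1 | 0 | 1 | 0
1 | 1 | 0 | 0
1 | 1 | 1 | 0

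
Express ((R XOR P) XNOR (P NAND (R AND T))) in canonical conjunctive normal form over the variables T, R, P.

(T OR R OR P) AND (T OR NOT R OR NOT P) AND (NOT T OR R OR P)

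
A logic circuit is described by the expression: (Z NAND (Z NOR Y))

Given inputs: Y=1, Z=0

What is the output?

Substituting: (0 NAND (0 NOR 1))
= 1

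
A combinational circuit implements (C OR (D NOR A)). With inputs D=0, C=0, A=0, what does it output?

Substituting: (0 OR (0 NOR 0))
= 1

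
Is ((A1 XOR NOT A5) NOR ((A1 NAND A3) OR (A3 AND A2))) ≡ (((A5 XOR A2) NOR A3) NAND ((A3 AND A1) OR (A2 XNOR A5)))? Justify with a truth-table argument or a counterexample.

No. Counterexample: with A5=0, A2=0, A3=1, A1=0, Expression 1 = 0 but Expression 2 = 1.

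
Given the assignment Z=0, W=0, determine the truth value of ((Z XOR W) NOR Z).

Substituting: ((0 XOR 0) NOR 0)
= 1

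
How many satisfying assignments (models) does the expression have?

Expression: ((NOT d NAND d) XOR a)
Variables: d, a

Satisfying assignments: (0,0), (1,0)
Count: 2 out of 4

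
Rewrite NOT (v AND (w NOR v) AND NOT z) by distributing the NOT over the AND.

NOT v OR NOT (w NOR v) OR z
De Morgan's: NOT(AND of terms) = OR of negations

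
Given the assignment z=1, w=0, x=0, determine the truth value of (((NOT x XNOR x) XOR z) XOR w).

Substituting: (((NOT 0 XNOR 0) XOR 1) XOR 0)
= 1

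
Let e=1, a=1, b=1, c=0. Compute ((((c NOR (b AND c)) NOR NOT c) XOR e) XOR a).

Substituting: ((((0 NOR (1 AND 0)) NOR NOT 0) XOR 1) XOR 1)
= 0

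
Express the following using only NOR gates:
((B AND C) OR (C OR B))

((((B NOR B) NOR (C NOR C)) NOR ((C NOR B) NOR (C NOR B))) NOR (((B NOR B) NOR (C NOR C)) NOR ((C NOR B) NOR (C NOR B))))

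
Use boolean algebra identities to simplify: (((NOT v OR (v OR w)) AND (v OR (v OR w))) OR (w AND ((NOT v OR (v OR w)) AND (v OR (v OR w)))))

By absorption (E OR (E AND v) = E) then distribution ((E OR v) AND (E OR NOT v) = E):
= (v OR w)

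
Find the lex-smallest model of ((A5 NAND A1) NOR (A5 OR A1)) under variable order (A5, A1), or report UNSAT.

UNSATISFIABLE - no assignment makes this expression true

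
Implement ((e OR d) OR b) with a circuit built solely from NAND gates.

((((e NAND e) NAND (d NAND d)) NAND ((e NAND e) NAND (d NAND d))) NAND (b NAND b))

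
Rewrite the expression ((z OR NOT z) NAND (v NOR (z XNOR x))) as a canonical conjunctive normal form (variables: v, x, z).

(v OR x OR NOT z) AND (v OR NOT x OR z)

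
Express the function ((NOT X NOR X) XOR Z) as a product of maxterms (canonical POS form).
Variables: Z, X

ΠM(0, 1) = (Z OR X) AND (Z OR NOT X)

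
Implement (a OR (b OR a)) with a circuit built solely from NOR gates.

((a NOR ((b NOR a) NOR (b NOR a))) NOR (a NOR ((b NOR a) NOR (b NOR a))))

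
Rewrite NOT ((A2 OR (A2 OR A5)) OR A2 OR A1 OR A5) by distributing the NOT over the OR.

NOT (A2 OR (A2 OR A5)) AND NOT A2 AND NOT A1 AND NOT A5
De Morgan's: NOT(OR of terms) = AND of negations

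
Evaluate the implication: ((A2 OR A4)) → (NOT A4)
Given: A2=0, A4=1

Antecedent ((A2 OR A4)) = 1; consequent (NOT A4) = 0.
1 → 0 = 0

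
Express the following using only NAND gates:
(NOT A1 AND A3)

(((A1 NAND A1) NAND A3) NAND ((A1 NAND A1) NAND A3))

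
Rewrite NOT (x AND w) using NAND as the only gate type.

(((x NAND w) NAND (x NAND w)) NAND ((x NAND w) NAND (x NAND w)))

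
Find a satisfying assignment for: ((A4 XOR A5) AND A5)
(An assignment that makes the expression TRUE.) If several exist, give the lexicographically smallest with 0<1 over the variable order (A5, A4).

A5=1, A4=0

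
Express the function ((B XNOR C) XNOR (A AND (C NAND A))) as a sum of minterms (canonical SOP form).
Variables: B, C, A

Σm(1, 2, 3, 4) = (NOT B AND NOT C AND A) OR (NOT B AND C AND NOT A) OR (NOT B AND C AND A) OR (B AND NOT C AND NOT A)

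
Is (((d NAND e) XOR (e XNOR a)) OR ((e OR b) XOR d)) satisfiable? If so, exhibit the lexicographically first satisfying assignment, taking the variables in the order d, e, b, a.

d=0, e=0, b=0, a=1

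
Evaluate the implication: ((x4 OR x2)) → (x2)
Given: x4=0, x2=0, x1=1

Antecedent ((x4 OR x2)) = 0; consequent (x2) = 0.
0 → 0 = 1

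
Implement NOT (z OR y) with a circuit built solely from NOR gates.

(((z NOR y) NOR (z NOR y)) NOR ((z NOR y) NOR (z NOR y)))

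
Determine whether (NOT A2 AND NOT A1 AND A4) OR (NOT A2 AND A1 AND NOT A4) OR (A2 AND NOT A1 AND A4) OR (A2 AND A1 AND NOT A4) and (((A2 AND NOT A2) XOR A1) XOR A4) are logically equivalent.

Yes, they are equivalent — the two output columns agree on all 8 assignments:
A2 | A1 | A4 | Expression 1 | Expression 2
------------------------------------------
0 | 0 | 0 | 0 | 0
0 | 0 | 1 | 1 | 1
0 | 1 | 0 | 1 | 1
0 | 1 | 1 | 0 | 0
1 | 0 | 0 | 0 | 0
1 | 0 | 1 | 1 | 1
1 | 1 | 0 | 1 | 1
1 | 1 | 1 | 0 | 0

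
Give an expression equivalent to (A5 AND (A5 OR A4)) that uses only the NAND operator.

((A5 NAND ((A5 NAND A5) NAND (A4 NAND A4))) NAND (A5 NAND ((A5 NAND A5) NAND (A4 NAND A4))))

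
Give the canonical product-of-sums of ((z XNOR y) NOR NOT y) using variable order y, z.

ΠM(0, 1, 3) = (y OR z) AND (y OR NOT z) AND (NOT y OR NOT z)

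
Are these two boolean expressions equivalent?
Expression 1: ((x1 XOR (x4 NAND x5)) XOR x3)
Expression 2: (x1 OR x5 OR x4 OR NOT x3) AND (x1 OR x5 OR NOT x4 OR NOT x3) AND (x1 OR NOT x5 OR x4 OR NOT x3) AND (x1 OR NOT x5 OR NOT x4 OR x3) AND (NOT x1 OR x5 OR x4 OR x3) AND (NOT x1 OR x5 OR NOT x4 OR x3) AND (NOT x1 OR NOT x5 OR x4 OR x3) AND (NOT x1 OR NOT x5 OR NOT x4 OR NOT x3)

Yes, they are equivalent — the two output columns agree on all 16 assignments:
x1 | x5 | x4 | x3 | Expression 1 | Expression 2
-----------------------------------------------
0 | 0 | 0 | 0 | 1 | 1
0 | 0 | 0 | 1 | 0 | 0
0 | 0 | 1 | 0 | 1 | 1
0 | 0 | 1 | 1 | 0 | 0
0 | 1 | 0 | 0 | 1 | 1
0 | 1 | 0 | 1 | 0 | 0
0 | 1 | 1 | 0 | 0 | 0
0 | 1 | 1 | 1 | 1 | 1
1 | 0 | 0 | 0 | 0 | 0
1 | 0 | 0 | 1 | 1 | 1
1 | 0 | 1 | 0 | 0 | 0
1 | 0 | 1 | 1 | 1 | 1
1 | 1 | 0 | 0 | 0 | 0
1 | 1 | 0 | 1 | 1 | 1
1 | 1 | 1 | 0 | 1 | 1
1 | 1 | 1 | 1 | 0 | 0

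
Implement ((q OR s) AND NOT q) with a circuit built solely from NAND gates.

((((q NAND q) NAND (s NAND s)) NAND (q NAND q)) NAND (((q NAND q) NAND (s NAND s)) NAND (q NAND q)))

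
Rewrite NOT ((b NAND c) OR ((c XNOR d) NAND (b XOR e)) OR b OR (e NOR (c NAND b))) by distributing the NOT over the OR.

NOT (b NAND c) AND NOT ((c XNOR d) NAND (b XOR e)) AND NOT b AND NOT (e NOR (c NAND b))
De Morgan's: NOT(OR of terms) = AND of negations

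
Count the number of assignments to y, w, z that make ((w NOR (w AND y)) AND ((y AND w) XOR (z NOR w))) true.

Satisfying assignments: (0,0,0), (1,0,0)
Count: 2 out of 8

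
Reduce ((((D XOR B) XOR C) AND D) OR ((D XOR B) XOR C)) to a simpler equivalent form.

By absorption (E OR (E AND v) = E):
= ((D XOR B) XOR C)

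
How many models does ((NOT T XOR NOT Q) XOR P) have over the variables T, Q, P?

Satisfying assignments: (0,0,1), (0,1,0), (1,0,0), (1,1,1)
Count: 4 out of 8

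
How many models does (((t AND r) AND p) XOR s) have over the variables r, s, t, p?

Satisfying assignments: (0,1,0,0), (0,1,0,1), (0,1,1,0), (0,1,1,1), (1,0,1,1), (1,1,0,0), (1,1,0,1), (1,1,1,0)
Count: 8 out of 16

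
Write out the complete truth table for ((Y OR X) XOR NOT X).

X | Y | Output
--------------
0 | 0 | 1
0 | 1 | 0
1 | 0 | 1
1 | 1 | 1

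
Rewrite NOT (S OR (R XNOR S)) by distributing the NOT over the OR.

NOT S AND NOT (R XNOR S)
De Morgan's: NOT(OR of terms) = AND of negations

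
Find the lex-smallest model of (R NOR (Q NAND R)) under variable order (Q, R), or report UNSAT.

UNSATISFIABLE - no assignment makes this expression true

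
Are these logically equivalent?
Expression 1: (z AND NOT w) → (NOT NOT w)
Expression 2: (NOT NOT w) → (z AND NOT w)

No, Converse is not equivalent to original (counterexample: z=0, w=1, x=0)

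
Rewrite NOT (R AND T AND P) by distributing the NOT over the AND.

NOT R OR NOT T OR NOT P
De Morgan's: NOT(AND of terms) = OR of negations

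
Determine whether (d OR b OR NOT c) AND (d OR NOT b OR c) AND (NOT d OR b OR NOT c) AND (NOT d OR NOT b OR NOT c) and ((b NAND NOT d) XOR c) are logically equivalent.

Yes, they are equivalent — the two output columns agree on all 8 assignments:
d | b | c | Expression 1 | Expression 2
---------------------------------------
0 | 0 | 0 | 1 | 1
0 | 0 | 1 | 0 | 0
0 | 1 | 0 | 0 | 0
0 | 1 | 1 | 1 | 1
1 | 0 | 0 | 1 | 1
1 | 0 | 1 | 0 | 0
1 | 1 | 0 | 1 | 1
1 | 1 | 1 | 0 | 0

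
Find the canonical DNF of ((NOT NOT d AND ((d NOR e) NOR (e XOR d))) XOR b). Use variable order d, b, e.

(NOT d AND b AND NOT e) OR (NOT d AND b AND e) OR (d AND NOT b AND e) OR (d AND b AND NOT e)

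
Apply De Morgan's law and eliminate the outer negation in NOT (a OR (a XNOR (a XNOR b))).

NOT a AND NOT (a XNOR (a XNOR b))
De Morgan's: NOT(OR of terms) = AND of negations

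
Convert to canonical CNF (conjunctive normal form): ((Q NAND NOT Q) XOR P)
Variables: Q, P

(Q OR NOT P) AND (NOT Q OR NOT P)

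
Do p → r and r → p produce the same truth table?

No, Converse is not equivalent to original (counterexample: s=0, p=0, r=1)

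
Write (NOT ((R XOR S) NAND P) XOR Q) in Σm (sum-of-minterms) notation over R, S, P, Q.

Σm(1, 3, 5, 6, 9, 10, 13, 15) = (NOT R AND NOT S AND NOT P AND Q) OR (NOT R AND NOT S AND P AND Q) OR (NOT R AND S AND NOT P AND Q) OR (NOT R AND S AND P AND NOT Q) OR (R AND NOT S AND NOT P AND Q) OR (R AND NOT S AND P AND NOT Q) OR (R AND S AND NOT P AND Q) OR (R AND S AND P AND Q)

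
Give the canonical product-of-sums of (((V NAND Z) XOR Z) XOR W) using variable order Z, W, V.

ΠM(2, 3, 4, 7) = (Z OR NOT W OR V) AND (Z OR NOT W OR NOT V) AND (NOT Z OR W OR V) AND (NOT Z OR NOT W OR NOT V)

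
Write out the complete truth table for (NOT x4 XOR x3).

x3 | x4 | Output
----------------
0 | 0 | 1
0 | 1 | 0
1 | 0 | 0
1 | 1 | 1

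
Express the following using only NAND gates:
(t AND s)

((t NAND s) NAND (t NAND s))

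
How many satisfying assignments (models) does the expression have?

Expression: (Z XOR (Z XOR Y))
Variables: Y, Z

Satisfying assignments: (1,0), (1,1)
Count: 2 out of 4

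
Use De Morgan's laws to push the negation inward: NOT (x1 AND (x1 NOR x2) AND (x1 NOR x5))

NOT x1 OR NOT (x1 NOR x2) OR NOT (x1 NOR x5)
De Morgan's: NOT(AND of terms) = OR of negations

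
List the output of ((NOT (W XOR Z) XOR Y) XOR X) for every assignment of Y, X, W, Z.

Y | X | W | Z | Output
----------------------
0 | 0 | 0 | 0 | 1
0 | 0 | 0 | 1 | 0
0 | 0 | 1 | 0 | 0
0 | 0 | 1 | 1 | 1
0 | 1 | 0 | 0 | 0
0 | 1 | 0 | 1 | 1
0 | 1 | 1 | 0 | 1
0 | 1 | 1 | 1 | 0
1 | 0 | 0 | 0 | 0
1 | 0 | 0 | 1 | 1
1 | 0 | 1 | 0 | 1
1 | 0 | 1 | 1 | 0
1 | 1 | 0 | 0 | 1
1 | 1 | 0 | 1 | 0
1 | 1 | 1 | 0 | 0
1 | 1 | 1 | 1 | 1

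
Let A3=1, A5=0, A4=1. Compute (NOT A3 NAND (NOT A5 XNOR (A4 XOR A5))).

Substituting: (NOT 1 NAND (NOT 0 XNOR (1 XOR 0)))
= 1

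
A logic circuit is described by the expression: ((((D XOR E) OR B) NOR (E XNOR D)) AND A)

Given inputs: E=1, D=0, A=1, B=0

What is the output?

Substituting: ((((0 XOR 1) OR 0) NOR (1 XNOR 0)) AND 1)
= 0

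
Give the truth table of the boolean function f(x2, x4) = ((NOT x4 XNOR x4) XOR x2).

x2 | x4 | Output
----------------
0 | 0 | 0
0 | 1 | 0
1 | 0 | 1
1 | 1 | 1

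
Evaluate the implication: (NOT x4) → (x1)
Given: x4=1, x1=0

Antecedent (NOT x4) = 0; consequent (x1) = 0.
0 → 0 = 1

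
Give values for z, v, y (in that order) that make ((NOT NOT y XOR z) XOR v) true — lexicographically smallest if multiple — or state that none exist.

z=0, v=0, y=1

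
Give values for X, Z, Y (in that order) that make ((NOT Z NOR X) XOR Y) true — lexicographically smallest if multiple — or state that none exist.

X=0, Z=0, Y=1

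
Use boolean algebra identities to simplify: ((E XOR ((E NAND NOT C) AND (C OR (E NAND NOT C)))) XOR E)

By XOR self-cancellation ((E XOR v) XOR v = E) then absorption (E AND (E OR v) = E):
= (E NAND NOT C)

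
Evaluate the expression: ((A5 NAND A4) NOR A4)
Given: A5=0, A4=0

Substituting: ((0 NAND 0) NOR 0)
= 0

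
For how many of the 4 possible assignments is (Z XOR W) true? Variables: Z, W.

Satisfying assignments: (0,1), (1,0)
Count: 2 out of 4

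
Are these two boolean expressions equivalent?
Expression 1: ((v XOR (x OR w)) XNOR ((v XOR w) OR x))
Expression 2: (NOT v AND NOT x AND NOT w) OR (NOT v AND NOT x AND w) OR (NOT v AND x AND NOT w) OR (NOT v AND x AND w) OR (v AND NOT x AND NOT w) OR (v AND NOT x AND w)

Yes, they are equivalent — the two output columns agree on all 8 assignments:
v | x | w | Expression 1 | Expression 2
---------------------------------------
0 | 0 | 0 | 1 | 1
0 | 0 | 1 | 1 | 1
0 | 1 | 0 | 1 | 1
0 | 1 | 1 | 1 | 1
1 | 0 | 0 | 1 | 1
1 | 0 | 1 | 1 | 1
1 | 1 | 0 | 0 | 0
1 | 1 | 1 | 0 | 0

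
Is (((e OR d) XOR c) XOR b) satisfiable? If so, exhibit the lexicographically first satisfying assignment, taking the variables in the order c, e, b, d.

c=0, e=0, b=0, d=1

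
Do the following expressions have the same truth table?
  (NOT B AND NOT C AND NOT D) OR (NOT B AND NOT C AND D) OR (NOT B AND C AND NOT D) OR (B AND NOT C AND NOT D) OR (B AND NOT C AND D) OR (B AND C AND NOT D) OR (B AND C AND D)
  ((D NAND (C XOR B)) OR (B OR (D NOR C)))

Yes, they are equivalent — the two output columns agree on all 8 assignments:
B | C | D | Expression 1 | Expression 2
---------------------------------------
0 | 0 | 0 | 1 | 1
0 | 0 | 1 | 1 | 1
0 | 1 | 0 | 1 | 1
0 | 1 | 1 | 0 | 0
1 | 0 | 0 | 1 | 1
1 | 0 | 1 | 1 | 1
1 | 1 | 0 | 1 | 1
1 | 1 | 1 | 1 | 1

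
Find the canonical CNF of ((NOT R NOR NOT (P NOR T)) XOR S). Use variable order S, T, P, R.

(S OR T OR P OR R) AND (S OR T OR NOT P OR R) AND (S OR T OR NOT P OR NOT R) AND (S OR NOT T OR P OR R) AND (S OR NOT T OR P OR NOT R) AND (S OR NOT T OR NOT P OR R) AND (S OR NOT T OR NOT P OR NOT R) AND (NOT S OR T OR P OR NOT R)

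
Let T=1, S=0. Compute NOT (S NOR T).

Substituting: NOT (0 NOR 1)
= 1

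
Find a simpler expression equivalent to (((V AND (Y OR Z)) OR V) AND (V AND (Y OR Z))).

By absorption (E AND (E OR v) = E):
= (V AND (Y OR Z))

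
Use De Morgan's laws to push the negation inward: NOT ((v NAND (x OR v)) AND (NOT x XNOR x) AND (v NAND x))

NOT (v NAND (x OR v)) OR NOT (NOT x XNOR x) OR NOT (v NAND x)
De Morgan's: NOT(AND of terms) = OR of negations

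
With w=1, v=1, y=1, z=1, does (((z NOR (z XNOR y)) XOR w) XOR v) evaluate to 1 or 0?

Substituting: (((1 NOR (1 XNOR 1)) XOR 1) XOR 1)
= 0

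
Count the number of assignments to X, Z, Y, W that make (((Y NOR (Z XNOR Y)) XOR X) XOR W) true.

Satisfying assignments: (0,0,0,1), (0,0,1,1), (0,1,0,0), (0,1,1,1), (1,0,0,0), (1,0,1,0), (1,1,0,1), (1,1,1,0)
Count: 8 out of 16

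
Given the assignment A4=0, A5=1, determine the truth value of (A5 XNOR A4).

Substituting: (1 XNOR 0)
= 0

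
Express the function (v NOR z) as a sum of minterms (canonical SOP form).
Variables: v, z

Σm(0) = (NOT v AND NOT z)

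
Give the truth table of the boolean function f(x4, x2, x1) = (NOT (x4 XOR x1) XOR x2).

x4 | x2 | x1 | Output
---------------------
0 | 0 | 0 | 1
0 | 0 | 1 | 0
0 | 1 | 0 | 0
0 | 1 | 1 | 1
1 | 0 | 0 | 0
1 | 0 | 1 | 1
1 | 1 | 0 | 1
1 | 1 | 1 | 0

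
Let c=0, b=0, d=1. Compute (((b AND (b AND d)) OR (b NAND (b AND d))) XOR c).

Substituting: (((0 AND (0 AND 1)) OR (0 NAND (0 AND 1))) XOR 0)
= 1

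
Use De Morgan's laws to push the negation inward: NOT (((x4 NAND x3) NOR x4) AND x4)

NOT ((x4 NAND x3) NOR x4) OR NOT x4
De Morgan's: NOT(AND of terms) = OR of negations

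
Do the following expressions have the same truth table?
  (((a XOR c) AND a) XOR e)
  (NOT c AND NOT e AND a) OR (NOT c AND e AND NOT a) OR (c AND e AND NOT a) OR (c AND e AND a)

Yes, they are equivalent — the two output columns agree on all 8 assignments:
c | e | a | Expression 1 | Expression 2
---------------------------------------
0 | 0 | 0 | 0 | 0
0 | 0 | 1 | 1 | 1
0 | 1 | 0 | 1 | 1
0 | 1 | 1 | 0 | 0
1 | 0 | 0 | 0 | 0
1 | 0 | 1 | 0 | 0
1 | 1 | 0 | 1 | 1
1 | 1 | 1 | 1 | 1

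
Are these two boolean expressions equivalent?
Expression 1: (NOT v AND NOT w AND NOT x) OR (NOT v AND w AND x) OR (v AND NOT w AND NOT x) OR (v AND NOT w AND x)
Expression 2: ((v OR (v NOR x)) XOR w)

Yes, they are equivalent — the two output columns agree on all 8 assignments:
v | w | x | Expression 1 | Expression 2
---------------------------------------
0 | 0 | 0 | 1 | 1
0 | 0 | 1 | 0 | 0
0 | 1 | 0 | 0 | 0
0 | 1 | 1 | 1 | 1
1 | 0 | 0 | 1 | 1
1 | 0 | 1 | 1 | 1
1 | 1 | 0 | 0 | 0
1 | 1 | 1 | 0 | 0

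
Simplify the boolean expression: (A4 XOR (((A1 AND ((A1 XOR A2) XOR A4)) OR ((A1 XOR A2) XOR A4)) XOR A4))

By XOR self-cancellation ((E XOR v) XOR v = E) then absorption (E OR (E AND v) = E):
= ((A1 XOR A2) XOR A4)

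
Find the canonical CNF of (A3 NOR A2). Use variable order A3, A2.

(A3 OR NOT A2) AND (NOT A3 OR A2) AND (NOT A3 OR NOT A2)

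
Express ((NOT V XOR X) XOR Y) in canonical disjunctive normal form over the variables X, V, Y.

(NOT X AND NOT V AND NOT Y) OR (NOT X AND V AND Y) OR (X AND NOT V AND Y) OR (X AND V AND NOT Y)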